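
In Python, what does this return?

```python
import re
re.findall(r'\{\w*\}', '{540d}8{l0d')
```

['{540d}']

Since nothing is captured, `findall` lists the 1 matched substring directly.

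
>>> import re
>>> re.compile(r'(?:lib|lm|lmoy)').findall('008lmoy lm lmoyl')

['lm', 'lm', 'lm']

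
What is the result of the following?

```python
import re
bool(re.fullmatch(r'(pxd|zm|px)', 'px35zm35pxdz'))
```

False

`fullmatch` succeeds only if the pattern covers the string from start to end.
Here the string isn't matched end-to-end, so the call returns None, and `bool(None)` is False.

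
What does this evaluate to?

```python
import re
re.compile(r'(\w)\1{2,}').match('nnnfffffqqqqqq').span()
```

(0, 3)

`\1` has to match the exact text group 1 already captured.
`re.match` won't scan ahead — the pattern has to work from the very first character.
The match spans [0:3] → 'nnn'.
Captured: group 1 = 'n'.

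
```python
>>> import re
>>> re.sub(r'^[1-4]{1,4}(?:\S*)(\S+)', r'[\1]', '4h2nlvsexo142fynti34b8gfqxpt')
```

'[t]'

The pattern matches anchored at the start of the string; then 1 to 4 of a character in [1-4]; then zero or more of a non-whitespace character (non-capturing group); then one or more of a non-whitespace character (captured).
Matches: at [0:28] → '4h2nlvsexo142fynti34b8gfqxpt'.
Each match is replaced using the text its own group 1 captured.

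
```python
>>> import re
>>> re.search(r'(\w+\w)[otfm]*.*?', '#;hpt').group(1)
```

The match spans [2:5] → 'hpt'.
Captured: group 1 = 'hpt'.

'hpt'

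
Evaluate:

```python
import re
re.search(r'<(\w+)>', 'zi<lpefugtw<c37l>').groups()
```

('c37l',)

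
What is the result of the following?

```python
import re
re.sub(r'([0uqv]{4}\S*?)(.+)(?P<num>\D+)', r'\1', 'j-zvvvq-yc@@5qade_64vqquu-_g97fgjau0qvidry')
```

'j-zvvvq'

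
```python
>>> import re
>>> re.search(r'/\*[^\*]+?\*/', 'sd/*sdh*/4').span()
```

(2, 9)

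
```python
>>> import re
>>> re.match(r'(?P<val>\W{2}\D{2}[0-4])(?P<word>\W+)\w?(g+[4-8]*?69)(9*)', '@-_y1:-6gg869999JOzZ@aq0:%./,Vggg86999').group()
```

'@-_y1:-6gg869999'

This matches exactly 2 of a non-word character, then exactly 2 of a non-digit, then a character in [0-4] (captured as 'val'); then one or more of a non-word character (captured as 'word'); then optionally a word character; then one or more of a literal 'g', then zero or more of a character in [4-8] (lazy), then the literal '69' (captured); then zero or more of a literal '9' (captured).
`match` is anchored at position 0; if the pattern doesn't fit there, it returns None.
The match spans [0:16] → '@-_y1:-6gg869999'.
Captured: group 1 = '@-_y1', group 2 = ':-', group 3 = 'gg869', group 4 = '999'.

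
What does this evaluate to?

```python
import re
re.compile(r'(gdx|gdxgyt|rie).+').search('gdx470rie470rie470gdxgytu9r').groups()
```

('gdx',)

Unlike `match`, `search` isn't anchored — it looks for the pattern anywhere in the string.
The match spans [0:27] → 'gdx470rie470rie470gdxgytu9r'.
Captured: group 1 = 'gdx'.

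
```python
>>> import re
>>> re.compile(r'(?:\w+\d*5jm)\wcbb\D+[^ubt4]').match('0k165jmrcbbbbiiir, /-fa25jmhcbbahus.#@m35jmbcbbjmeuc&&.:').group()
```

'0k165jmrcbbbbiiir, /-fa2'

Pattern: one or more of a word character, then zero or more of a digit, then the literal '5jm' (non-capturing group); then a word character, then the literal 'cbb'; then one or more of a non-digit, then any character except [ubt4].
`re.match` only tries the pattern at the start of the string.
The match spans [0:24] → '0k165jmrcbbbbiiir, /-fa2'.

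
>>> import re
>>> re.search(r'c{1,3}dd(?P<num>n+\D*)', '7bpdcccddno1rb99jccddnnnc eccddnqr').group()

'cccddno'

This matches 1 to 3 of a literal 'c', then the literal 'dd'; then one or more of a literal 'n', then zero or more of a non-digit (captured as 'num').
`re.search` tries every starting position until one works.
The match spans [4:11] → 'cccddno'.
Captured: group 1 = 'no'.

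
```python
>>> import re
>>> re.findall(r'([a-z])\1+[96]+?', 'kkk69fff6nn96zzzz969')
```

The backreference `\1` re-matches whatever the first group consumed, character for character.
With a single group, `findall` returns only what that group captured — 4 items.

['k', 'f', 'n', 'z']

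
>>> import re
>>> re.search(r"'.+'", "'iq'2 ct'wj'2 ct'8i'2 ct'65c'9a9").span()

(0, 29)

Unlike `match`, `search` isn't anchored — it looks for the pattern anywhere in the string.
The match spans [0:29] → "'iq'2 ct'wj'2 ct'8i'2 ct'65c'".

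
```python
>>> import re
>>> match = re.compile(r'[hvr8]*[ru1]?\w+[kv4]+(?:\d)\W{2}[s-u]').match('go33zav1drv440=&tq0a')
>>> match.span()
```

The pattern matches zero or more of one of [hvr8], then optionally one of [ru1]; then one or more of a word character; then one or more of one of [kv4]; then a digit (non-capturing group); then exactly 2 of a non-word character, then a character in [s-u].
`re.match` only tries the pattern at the start of the string.
The match spans [0:17] → 'go33zav1drv440=&t'.

(0, 17)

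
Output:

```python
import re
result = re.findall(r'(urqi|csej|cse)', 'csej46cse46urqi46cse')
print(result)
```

Alternation isn't longest-match — the leftmost alternative that fits at this position is chosen.
Scanning left to right: at [0:4] match 'csej', group 1 = 'csej'; at [6:9] match 'cse', group 1 = 'cse'; at [11:15] match 'urqi', group 1 = 'urqi'; at [17:20] match 'cse', group 1 = 'cse'.
One capturing group, so `findall` returns just the captured substring from each match — 4 in all.

['csej', 'cse', 'urqi', 'cse']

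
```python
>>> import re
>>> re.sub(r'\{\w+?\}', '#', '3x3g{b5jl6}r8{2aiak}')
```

'3x3g#r8#'

Every occurrence is swapped for '#'.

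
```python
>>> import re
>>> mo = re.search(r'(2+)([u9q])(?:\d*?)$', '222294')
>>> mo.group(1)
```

The match spans [0:6] → '222294'.
Captured: group 1 = '2222', group 2 = '9'.

'2222'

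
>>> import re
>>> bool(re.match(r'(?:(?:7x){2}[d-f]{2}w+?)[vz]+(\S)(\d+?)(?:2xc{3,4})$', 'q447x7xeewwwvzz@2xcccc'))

False

`re.match` won't scan ahead — the pattern has to work from the very first character.
Here the string doesn't start with a match, so the call returns None, and `bool(None)` is False.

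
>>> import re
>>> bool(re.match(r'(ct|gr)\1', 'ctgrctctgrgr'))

False

The backreference `\1` re-matches whatever the first group consumed, character for character.
With `match`, the pattern is implicitly anchored at the beginning.
Here the string doesn't start with a match, so the call returns None, and `bool(None)` is False.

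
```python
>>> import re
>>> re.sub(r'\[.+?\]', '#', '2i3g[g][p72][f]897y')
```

'2i3g###897y'

Every occurrence is swapped for '#'.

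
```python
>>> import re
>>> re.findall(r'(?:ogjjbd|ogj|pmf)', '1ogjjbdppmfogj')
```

['ogjjbd', 'pmf', 'ogj']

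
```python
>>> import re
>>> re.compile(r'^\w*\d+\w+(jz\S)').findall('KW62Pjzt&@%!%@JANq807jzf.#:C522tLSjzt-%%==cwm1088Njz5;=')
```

Pattern: anchored at the start of the string; then zero or more of a word character, then one or more of a digit; then one or more of a word character; then the literal 'jz', then a non-whitespace character (captured).
Matches: at [0:8] match 'KW62Pjzt', group 1 = 'jzt'.
`findall` collects group 1 from the one match (1 total).

['jzt']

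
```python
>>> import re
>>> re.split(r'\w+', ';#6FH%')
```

Pattern: one or more of a word character.
Each match becomes a cut point; 2 segments remain.

[';#', '%']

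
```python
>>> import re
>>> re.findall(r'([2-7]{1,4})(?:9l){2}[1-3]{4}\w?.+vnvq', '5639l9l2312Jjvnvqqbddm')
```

['563']

This matches 1 to 4 of a character in [2-7] (captured); then the literal '9l' repeated 2 times, then exactly 4 of a character in [1-3], then optionally a word character; then one or more of any character, then the literal 'vnv', then the literal 'q'.
Because there's exactly one group, `findall` drops the full match and keeps group 1 from the one hit.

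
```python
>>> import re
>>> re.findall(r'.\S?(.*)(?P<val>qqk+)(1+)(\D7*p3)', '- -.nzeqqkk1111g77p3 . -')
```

[(' -.nze', 'qqkk', '1111', 'g77p3')]

The pattern matches any character, then optionally a non-whitespace character; then zero or more of any character (captured); then the literal 'qq', then one or more of a literal 'k' (captured as 'val'); then one or more of a literal '1' (captured); then a non-digit, then zero or more of the literal '7', then the literal 'p3' (captured).
`findall` packs the 4 group values into a tuple for every match.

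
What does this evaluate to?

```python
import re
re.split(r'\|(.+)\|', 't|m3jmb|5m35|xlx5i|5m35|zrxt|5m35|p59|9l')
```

['t', 'm3jmb|5m35|xlx5i|5m35|zrxt|5m35|p59', '9l']

Matches to split on: at [1:38] → '|m3jmb|5m35|xlx5i|5m35|zrxt|5m35|p59|'.
`re.split` interleaves the captured-group text with the surrounding fragments.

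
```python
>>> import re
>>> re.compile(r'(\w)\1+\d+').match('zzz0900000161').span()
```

(0, 13)

`re.match` only tries the pattern at the start of the string.
The match spans [0:13] → 'zzz0900000161'.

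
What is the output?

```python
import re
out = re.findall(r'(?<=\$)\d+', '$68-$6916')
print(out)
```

The `(?=…)`/`(?<=…)` assertion just peeks at neighbouring text; it doesn't advance the match position.
No capturing groups, so `findall` returns the 2 full match strings.

['68', '6916']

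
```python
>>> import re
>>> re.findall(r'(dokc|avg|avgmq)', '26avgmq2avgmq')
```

Alternation isn't longest-match — the leftmost alternative that fits at this position is chosen.
One capturing group, so `findall` returns just the captured substring from each match — 2 in all.

['avg', 'avg']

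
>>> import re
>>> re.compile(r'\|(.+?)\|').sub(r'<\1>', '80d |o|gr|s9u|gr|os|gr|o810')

Matches: at [4:7] → '|o|'; at [9:14] → '|s9u|'; at [16:20] → '|os|'.
Each match is replaced using the text its own group 1 captured.

'80d <o>gr<s9u>gr<os>gr|o810'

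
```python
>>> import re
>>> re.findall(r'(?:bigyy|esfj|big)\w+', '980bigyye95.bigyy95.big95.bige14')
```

['bigyye95', 'bigyy95', 'big95', 'bige14']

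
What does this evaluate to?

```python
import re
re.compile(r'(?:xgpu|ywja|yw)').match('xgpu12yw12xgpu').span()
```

(0, 4)

With `match`, the pattern is implicitly anchored at the beginning.
The match spans [0:4] → 'xgpu'.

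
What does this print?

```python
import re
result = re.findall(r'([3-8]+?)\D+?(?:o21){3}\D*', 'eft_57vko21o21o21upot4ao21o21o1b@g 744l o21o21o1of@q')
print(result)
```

['57']

This matches one or more of a character in [3-8] (lazy) (captured); then one or more of a non-digit (lazy), then the literal 'o21' repeated 3 times, then zero or more of a non-digit.
Walking the string: at [4:21] match '57vko21o21o21upot', group 1 = '57'.
One capturing group, so `findall` returns just the captured substring from the one match — 1 in all.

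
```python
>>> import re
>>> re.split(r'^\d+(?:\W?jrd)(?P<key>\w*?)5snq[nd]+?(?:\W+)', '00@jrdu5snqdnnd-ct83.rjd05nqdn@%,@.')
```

['', 'u', 'ct83.rjd05nqdn@%,@.']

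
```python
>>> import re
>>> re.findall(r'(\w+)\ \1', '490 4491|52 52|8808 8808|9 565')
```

After group 1 captures some text, `\1` only succeeds where that same text appears again.
Walking the string: at [9:14] match '52 52', group 1 = '52'; at [15:24] match '8808 8808', group 1 = '8808'.
`findall` collects group 1 from each match (2 total).

['52', '8808']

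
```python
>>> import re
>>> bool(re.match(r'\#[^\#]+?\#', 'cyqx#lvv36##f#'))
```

False

With `match`, the pattern is implicitly anchored at the beginning.
Here the pattern fails at index 0, so the call returns None, and `bool(None)` is False.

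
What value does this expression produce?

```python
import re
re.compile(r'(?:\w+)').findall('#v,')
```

This matches one or more of a word character (non-capturing group).
Walking the string: at [1:2] → 'v'.
No capturing groups, so `findall` returns the 1 full match string.

['v']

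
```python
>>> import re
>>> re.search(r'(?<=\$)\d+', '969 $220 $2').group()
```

The `(?=…)`/`(?<=…)` assertion just peeks at neighbouring text; it doesn't advance the match position.
Unlike `match`, `search` isn't anchored — it looks for the pattern anywhere in the string.
The match spans [5:8] → '220'.

'220'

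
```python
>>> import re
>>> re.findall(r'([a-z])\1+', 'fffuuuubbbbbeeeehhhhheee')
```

['f', 'u', 'b', 'e', 'h', 'e']

The backreference `\1` re-matches whatever the first group consumed, character for character.
Scanning left to right: at [0:3] match 'fff', group 1 = 'f'; at [3:7] match 'uuuu', group 1 = 'u'; at [7:12] match 'bbbbb', group 1 = 'b'; at [12:16] match 'eeee', group 1 = 'e'; at [16:21] match 'hhhhh', group 1 = 'h'; ….
With a single group, `findall` returns only what that group captured — 6 items.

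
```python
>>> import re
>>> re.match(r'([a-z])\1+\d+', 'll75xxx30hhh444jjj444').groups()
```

A backreference is literal: `\1` must see the identical characters the first group matched.
`match` is anchored at position 0; if the pattern doesn't fit there, it returns None.
The match spans [0:4] → 'll75'.
Captured: group 1 = 'l'.

('l',)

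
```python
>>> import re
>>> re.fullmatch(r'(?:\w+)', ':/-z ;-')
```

None

This matches one or more of a word character (non-capturing group).
For `fullmatch`, every character of the input must be accounted for by the pattern.
Here the string isn't matched end-to-end, so the call returns None.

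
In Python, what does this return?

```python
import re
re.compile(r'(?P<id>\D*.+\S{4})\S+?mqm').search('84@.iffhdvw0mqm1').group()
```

'84@.iffhdvw0mqm'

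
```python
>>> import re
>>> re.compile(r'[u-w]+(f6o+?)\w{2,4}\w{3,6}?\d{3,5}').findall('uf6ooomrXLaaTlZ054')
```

A non-greedy quantifier consumes as few characters as it can — just enough that the remainder of the pattern still matches from where it stops; whatever follows it matches normally.
Because there's exactly one group, `findall` drops the full match and keeps group 1 from the one hit.

['f6oo']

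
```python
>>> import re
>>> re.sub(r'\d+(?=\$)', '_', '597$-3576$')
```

Because the assertion is zero-width, the text it checks is not consumed and won't appear in the result.
Every occurrence is swapped for '_'.

'_$-_$'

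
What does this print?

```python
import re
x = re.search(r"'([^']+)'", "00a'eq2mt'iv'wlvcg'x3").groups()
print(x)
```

Unlike `match`, `search` isn't anchored — it looks for the pattern anywhere in the string.
The match spans [3:10] → "'eq2mt'".
Captured: group 1 = 'eq2mt'.

('eq2mt',)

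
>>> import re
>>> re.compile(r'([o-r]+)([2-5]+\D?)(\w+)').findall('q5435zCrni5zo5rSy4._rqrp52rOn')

[('q', '5435z', 'Crni5zo5rSy4'), ('rqrp', '52r', 'On')]

With 3 capturing groups, `findall` returns a 3-tuple per match.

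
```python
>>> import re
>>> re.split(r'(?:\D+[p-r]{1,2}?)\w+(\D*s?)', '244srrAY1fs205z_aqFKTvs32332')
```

The pattern matches one or more of a non-digit, then 1 to 2 of a character in [p-r] (lazy) (non-capturing group); then one or more of a word character; then zero or more of a non-digit, then optionally a literal 's' (captured).
Matches to split on: at [3:28] → 'srrAY1fs205z_aqFKTvs32332'.
`re.split` interleaves the captured-group text with the surrounding fragments.

['244', '', '']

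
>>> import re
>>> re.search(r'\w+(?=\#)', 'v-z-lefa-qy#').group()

Lookahead/lookbehind check context without consuming it, so the matched span excludes the asserted characters.
`re.search` tries every starting position until one works.
The match spans [9:11] → 'qy'.

'qy'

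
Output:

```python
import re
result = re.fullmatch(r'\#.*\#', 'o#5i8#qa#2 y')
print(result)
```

`fullmatch` succeeds only if the pattern covers the string from start to end.
Here the string isn't matched end-to-end, so the call returns None.

None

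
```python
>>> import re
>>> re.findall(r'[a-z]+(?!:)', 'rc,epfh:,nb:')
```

The negative lookahead/lookbehind blocks any match where the forbidden context is present.
Matches: at [0:2] → 'rc'; at [3:6] → 'epf'; at [9:10] → 'n'.
No capturing groups, so `findall` returns the 3 full match strings.

['rc', 'epf', 'n']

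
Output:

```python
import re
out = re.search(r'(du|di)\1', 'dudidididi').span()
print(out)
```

A backreference is literal: `\1` must see the identical characters the first group matched.
The match spans [2:6] → 'didi'.

(2, 6)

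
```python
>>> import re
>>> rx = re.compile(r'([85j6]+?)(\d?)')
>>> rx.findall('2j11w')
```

[('j', '1')]

Multiple groups make `findall` return tuples — one 2-tuple for the one match.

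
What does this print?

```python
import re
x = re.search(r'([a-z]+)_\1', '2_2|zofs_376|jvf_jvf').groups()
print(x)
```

('jvf',)

The match spans [13:20] → 'jvf_jvf'.
Captured: group 1 = 'jvf'.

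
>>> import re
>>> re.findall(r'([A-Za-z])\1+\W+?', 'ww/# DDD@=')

A backreference is literal: `\1` must see the identical characters the first group matched.
With a single group, `findall` returns only what that group captured — 2 items.

['w', 'D']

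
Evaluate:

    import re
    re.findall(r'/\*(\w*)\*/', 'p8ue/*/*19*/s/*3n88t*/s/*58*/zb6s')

['19', '3n88t', '58']

Because there's exactly one group, `findall` drops the full match and keeps group 1 from each hit.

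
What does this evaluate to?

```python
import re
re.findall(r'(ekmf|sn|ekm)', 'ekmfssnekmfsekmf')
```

['ekmf', 'sn', 'ekmf', 'ekmf']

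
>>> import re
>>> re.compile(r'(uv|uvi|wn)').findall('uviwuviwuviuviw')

['uv', 'uv', 'uv', 'uv']

The regex engine tests alternatives in the order written; an earlier branch that matches wins even if a later one would match more.
`findall` collects group 1 from each match (4 total).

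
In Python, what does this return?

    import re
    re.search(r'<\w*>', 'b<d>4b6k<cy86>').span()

The match spans [1:4] → '<d>'.

(1, 4)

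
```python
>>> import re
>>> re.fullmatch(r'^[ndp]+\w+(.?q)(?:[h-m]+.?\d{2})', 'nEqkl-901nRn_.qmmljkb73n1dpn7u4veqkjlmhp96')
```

None

The pattern matches anchored at the start of the string; then one or more of one of [ndp], then one or more of a word character; then optionally any character, then a literal 'q' (captured); then one or more of a character in [h-m], then optionally any character, then exactly 2 of a digit (non-capturing group).
`re.fullmatch` is like wrapping the pattern in `^…$` (in single-line mode).
Here the string isn't matched end-to-end, so the call returns None.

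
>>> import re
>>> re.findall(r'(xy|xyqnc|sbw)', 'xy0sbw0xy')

['xy', 'sbw', 'xy']

Because there's exactly one group, `findall` drops the full match and keeps group 1 from each hit.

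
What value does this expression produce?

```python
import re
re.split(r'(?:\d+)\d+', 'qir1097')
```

The pattern matches one or more of a digit (non-capturing group); then one or more of a digit.
Matches to split on: at [3:7] → '1097'.
Splitting on the pattern gives 2 pieces.

['qir', '']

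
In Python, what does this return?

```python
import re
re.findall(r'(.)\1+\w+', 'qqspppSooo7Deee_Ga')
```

The backreference `\1` re-matches whatever the first group consumed, character for character.
Walking the string: at [0:18] match 'qqspppSooo7Deee_Ga', group 1 = 'q'.
Because there's exactly one group, `findall` drops the full match and keeps group 1 from the one hit.

['q']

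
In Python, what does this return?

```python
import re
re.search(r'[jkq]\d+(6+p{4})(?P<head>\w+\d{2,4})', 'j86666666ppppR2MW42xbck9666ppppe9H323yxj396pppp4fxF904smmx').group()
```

'j86666666ppppR2MW42xbck9666ppppe9H323yxj396pppp4fxF904'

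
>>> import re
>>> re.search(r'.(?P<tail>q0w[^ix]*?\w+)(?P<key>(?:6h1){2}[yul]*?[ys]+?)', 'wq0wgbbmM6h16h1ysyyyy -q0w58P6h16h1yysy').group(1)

'q0wgbbmM'

The pattern matches any character; then the literal 'q0w', then zero or more of any character except [ix] (lazy), then one or more of a word character (captured as 'tail'); then the literal '6h1' repeated 2 times, then zero or more of one of [yul] (lazy), then one or more of one of [ys] (lazy) (captured as 'key').
`re.search` scans for the first position where the pattern succeeds.
The match spans [0:16] → 'wq0wgbbmM6h16h1y'.
Captured: group 1 = 'q0wgbbmM', group 2 = '6h16h1y'.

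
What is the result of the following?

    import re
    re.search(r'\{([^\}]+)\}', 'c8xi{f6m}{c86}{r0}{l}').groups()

The match spans [4:9] → '{f6m}'.
Captured: group 1 = 'f6m'.

('f6m',)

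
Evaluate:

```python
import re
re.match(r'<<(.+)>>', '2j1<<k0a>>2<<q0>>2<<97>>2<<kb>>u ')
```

None

`re.match` only tries the pattern at the start of the string.
Here the string doesn't start with a match, so the call returns None.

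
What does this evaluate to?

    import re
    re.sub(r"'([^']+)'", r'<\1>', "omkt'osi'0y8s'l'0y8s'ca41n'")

The replacement refers to a captured group, so each match is rewritten using its own captured text.

'omkt<osi>0y8s<l>0y8s<ca41n>'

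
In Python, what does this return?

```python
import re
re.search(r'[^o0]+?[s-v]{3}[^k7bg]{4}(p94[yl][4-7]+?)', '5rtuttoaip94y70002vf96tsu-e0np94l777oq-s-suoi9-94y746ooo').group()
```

'5rtuttoaip94y7'

The pattern matches one or more of any character except [o0] (lazy), then exactly 3 of a character in [s-v], then exactly 4 of any character except [k7bg]; then the literal 'p94', then one of [yl], then one or more of a character in [4-7] (lazy) (captured).
Unlike `match`, `search` isn't anchored — it looks for the pattern anywhere in the string.
The match spans [0:14] → '5rtuttoaip94y7'.
Captured: group 1 = 'p94y7'.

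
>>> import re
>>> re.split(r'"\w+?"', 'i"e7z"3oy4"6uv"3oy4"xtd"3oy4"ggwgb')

['i', '3oy4', '3oy4', '3oy4"ggwgb']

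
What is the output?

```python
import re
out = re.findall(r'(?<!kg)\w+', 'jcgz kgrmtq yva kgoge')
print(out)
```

['jcgz', 'kgrmtq', 'yva', 'kgoge']

`(?!…)`/`(?<!…)` only lets a position through if the neighbouring text does NOT match; no characters are consumed.
Matches: at [0:4] → 'jcgz'; at [5:11] → 'kgrmtq'; at [12:15] → 'yva'; at [16:21] → 'kgoge'.
No capturing groups, so `findall` returns the 4 full match strings.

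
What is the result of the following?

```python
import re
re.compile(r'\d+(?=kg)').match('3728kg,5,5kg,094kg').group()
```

'3728'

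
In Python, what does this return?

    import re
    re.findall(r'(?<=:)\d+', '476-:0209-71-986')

['0209']

Because the assertion is zero-width, the text it checks is not consumed and won't appear in the result.
Scanning left to right: at [5:9] → '0209'.
`findall` yields the raw match text (1 of them) because the pattern has no groups.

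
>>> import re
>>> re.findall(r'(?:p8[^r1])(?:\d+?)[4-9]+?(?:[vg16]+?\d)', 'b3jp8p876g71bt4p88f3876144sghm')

Pattern: the literal 'p8', then any character except [r1] (non-capturing group); then one or more of a digit (lazy) (non-capturing group); then one or more of a character in [4-9] (lazy); then one or more of one of [vg16] (lazy), then a digit (non-capturing group).
`findall` yields the raw match text (1 of them) because the pattern has no groups.

['p8p876g7']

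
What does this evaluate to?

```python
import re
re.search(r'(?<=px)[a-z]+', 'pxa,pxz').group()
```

'a'

Lookahead/lookbehind check context without consuming it, so the matched span excludes the asserted characters.
`re.search` scans for the first position where the pattern succeeds.
The match spans [2:3] → 'a'.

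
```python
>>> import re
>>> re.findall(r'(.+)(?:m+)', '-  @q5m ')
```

['-  @q5']

The pattern matches one or more of any character (captured); then one or more of a literal 'm' (non-capturing group).
One capturing group, so `findall` returns just the captured substring from the one match — 1 in all.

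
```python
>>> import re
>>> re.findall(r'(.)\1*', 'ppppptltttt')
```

['p', 't', 'l', 't']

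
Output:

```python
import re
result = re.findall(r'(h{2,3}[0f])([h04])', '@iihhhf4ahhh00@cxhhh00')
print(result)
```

Pattern: 2 to 3 of a literal 'h', then one of [0f] (captured); then one of [h04] (captured).
Scanning left to right: at [3:8] match 'hhhf4', groups = ('hhhf', '4'); at [9:14] match 'hhh00', groups = ('hhh0', '0'); at [17:22] match 'hhh00', groups = ('hhh0', '0').
`findall` packs the 2 group values into a tuple for every match.

[('hhhf', '4'), ('hhh0', '0'), ('hhh0', '0')]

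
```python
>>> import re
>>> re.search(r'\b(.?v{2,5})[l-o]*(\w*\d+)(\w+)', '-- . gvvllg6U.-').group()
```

The pattern matches a word boundary (`\b`, zero-width); then optionally any character, then 2 to 5 of the literal 'v' (captured); then zero or more of a character in [l-o]; then zero or more of a word character, then one or more of a digit (captured); then one or more of a word character (captured).
Unlike `match`, `search` isn't anchored — it looks for the pattern anywhere in the string.
The match spans [5:13] → 'gvvllg6U'.
Captured: group 1 = 'gvv', group 2 = 'g6', group 3 = 'U'.

'gvvllg6U'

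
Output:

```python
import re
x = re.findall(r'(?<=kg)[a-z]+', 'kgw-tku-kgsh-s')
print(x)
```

['w', 'sh']

Because the assertion is zero-width, the text it checks is not consumed and won't appear in the result.
Matches: at [2:3] → 'w'; at [10:12] → 'sh'.
Since nothing is captured, `findall` lists the 2 matched substrings directly.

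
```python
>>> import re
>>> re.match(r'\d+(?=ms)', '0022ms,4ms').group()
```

'0022'

The positive lookaround only admits positions where the adjacent text matches; those characters stay outside the span.
`re.match` only tries the pattern at the start of the string.
The match spans [0:4] → '0022'.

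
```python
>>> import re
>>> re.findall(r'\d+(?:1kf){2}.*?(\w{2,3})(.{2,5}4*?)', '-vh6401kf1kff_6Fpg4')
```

[('f_6', 'Fpg4')]

This matches one or more of a digit; then the literal '1kf' repeated 2 times, then zero or more of any character (lazy); then 2 to 3 of a word character (captured); then 2 to 5 of any character, then zero or more of the literal '4' (lazy) (captured).
A `+?`/`*?`/`{m,n}?` starts at its minimum and grows only as far as needed for what follows to match.
Walking the string: at [3:19] match '6401kf1kff_6Fpg4', groups = ('f_6', 'Fpg4').
2 groups means the one result is a tuple of 2 captured strings — 1 here.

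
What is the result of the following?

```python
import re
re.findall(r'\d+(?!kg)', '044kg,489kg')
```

`(?!…)`/`(?<!…)` only lets a position through if the neighbouring text does NOT match; no characters are consumed.
Walking the string: at [0:2] → '04'; at [6:8] → '48'.
With no groups in the pattern, `findall` gives back each whole match — 2 here.

['04', '48']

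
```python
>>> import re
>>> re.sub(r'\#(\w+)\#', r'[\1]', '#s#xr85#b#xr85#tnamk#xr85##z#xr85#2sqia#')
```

'[s]xr85[b]xr85[tnamk]xr85#[z]xr85[2sqia]'

Matches: at [0:3] → '#s#'; at [7:10] → '#b#'; at [14:21] → '#tnamk#'; at [26:29] → '#z#'; at [33:40] → '#2sqia#'.
Each match is replaced using the text its own group 1 captured.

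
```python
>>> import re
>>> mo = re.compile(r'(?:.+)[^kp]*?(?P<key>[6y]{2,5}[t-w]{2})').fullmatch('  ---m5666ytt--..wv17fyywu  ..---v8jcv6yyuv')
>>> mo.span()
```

Pattern: one or more of any character (non-capturing group); then zero or more of any character except [kp] (lazy); then 2 to 5 of one of [6y], then exactly 2 of a character in [t-w] (captured as 'key').
`fullmatch` succeeds only if the pattern covers the string from start to end.
The match spans [0:43] → '  ---m5666ytt--..wv17fyywu  ..---v8jcv6yyuv'.
Captured: group 1 = 'yyuv'.

(0, 43)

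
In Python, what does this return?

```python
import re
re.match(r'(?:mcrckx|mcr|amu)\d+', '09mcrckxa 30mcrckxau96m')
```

None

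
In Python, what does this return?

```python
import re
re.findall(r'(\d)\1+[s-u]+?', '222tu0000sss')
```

['2', '0']

`\1` has to match the exact text group 1 already captured.
With a single group, `findall` returns only what that group captured — 2 items.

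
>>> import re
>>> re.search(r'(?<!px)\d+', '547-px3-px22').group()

'547'

The negative lookaround is zero-width — it rules out positions where the adjacent text would match, without consuming anything.
The match spans [0:3] → '547'.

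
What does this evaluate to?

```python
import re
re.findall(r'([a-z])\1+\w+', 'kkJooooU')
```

The backreference `\1` re-matches whatever the first group consumed, character for character.
Scanning left to right: at [0:8] match 'kkJooooU', group 1 = 'k'.
One capturing group, so `findall` returns just the captured substring from the one match — 1 in all.

['k']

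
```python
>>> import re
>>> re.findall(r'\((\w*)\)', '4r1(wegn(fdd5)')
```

With a single group, `findall` returns only what that group captured — 1 item.

['fdd5']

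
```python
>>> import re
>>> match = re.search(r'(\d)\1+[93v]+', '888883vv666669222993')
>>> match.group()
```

'888883vv'

`\1` has to match the exact text group 1 already captured.
`search` walks the string left to right and returns the first match it finds.
The match spans [0:8] → '888883vv'.
Captured: group 1 = '8'.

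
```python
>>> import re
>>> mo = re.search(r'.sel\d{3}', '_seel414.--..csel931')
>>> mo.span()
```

The match spans [13:20] → 'csel931'.

(13, 20)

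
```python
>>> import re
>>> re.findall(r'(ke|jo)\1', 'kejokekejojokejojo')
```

['ke', 'jo', 'jo']

The backreference `\1` re-matches whatever the first group consumed, character for character.
With a single group, `findall` returns only what that group captured — 3 items.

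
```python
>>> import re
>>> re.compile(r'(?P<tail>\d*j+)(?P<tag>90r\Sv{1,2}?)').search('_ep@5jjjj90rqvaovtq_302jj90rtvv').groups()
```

('5jjjj', '90rqv')

The pattern matches zero or more of a digit, then one or more of a literal 'j' (captured as 'tail'); then the literal '90r', then a non-whitespace character, then 1 to 2 of the literal 'v' (lazy) (captured as 'tag').
`search` walks the string left to right and returns the first match it finds.
The match spans [4:14] → '5jjjj90rqv'.
Captured: group 1 = '5jjjj', group 2 = '90rqv'.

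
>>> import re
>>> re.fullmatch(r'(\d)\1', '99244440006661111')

None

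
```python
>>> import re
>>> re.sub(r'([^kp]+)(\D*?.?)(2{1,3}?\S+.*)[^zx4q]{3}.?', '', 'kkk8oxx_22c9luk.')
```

The pattern matches one or more of any character except [kp] (captured); then zero or more of a non-digit (lazy), then optionally any character (captured); then 1 to 3 of a literal '2' (lazy), then one or more of a non-whitespace character, then zero or more of any character (captured); then exactly 3 of any character except [zx4q], then optionally any character.
Matches: at [3:16] → '8oxx_22c9luk.'.
`sub` substitutes '' at each match site.

'kkk'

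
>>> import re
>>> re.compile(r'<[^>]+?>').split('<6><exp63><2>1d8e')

`split` removes every match and returns the 4 fragments in between.

['', '', '', '1d8e']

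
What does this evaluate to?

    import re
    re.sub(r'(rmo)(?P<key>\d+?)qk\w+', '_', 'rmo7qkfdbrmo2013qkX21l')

This matches a literal 'r', then the literal 'mo' (captured); then one or more of a digit (lazy) (captured as 'key'); then the literal 'qk', then one or more of a word character.
Matches: at [0:22] → 'rmo7qkfdbrmo2013qkX21l'.
Each match is replaced by '_'.

'_'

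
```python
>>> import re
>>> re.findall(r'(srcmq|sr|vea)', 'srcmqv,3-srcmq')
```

The regex engine tests alternatives in the order written; an earlier branch that matches wins even if a later one would match more.
One capturing group, so `findall` returns just the captured substring from each match — 2 in all.

['srcmq', 'srcmq']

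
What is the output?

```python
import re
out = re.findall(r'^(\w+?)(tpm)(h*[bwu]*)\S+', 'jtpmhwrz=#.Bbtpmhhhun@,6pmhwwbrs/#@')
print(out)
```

The pattern matches anchored at the start of the string; then one or more of a word character (lazy) (captured); then the literal 't', then the literal 'pm' (captured); then zero or more of the literal 'h', then zero or more of one of [bwu] (captured); then one or more of a non-whitespace character.
Walking the string: at [0:35] match 'jtpmhwrz=#.Bbtpmhhhun@,6pmhwwbrs/#@', groups = ('j', 'tpm', 'hw').
With 3 capturing groups, `findall` returns a 3-tuple per match.

[('j', 'tpm', 'hw')]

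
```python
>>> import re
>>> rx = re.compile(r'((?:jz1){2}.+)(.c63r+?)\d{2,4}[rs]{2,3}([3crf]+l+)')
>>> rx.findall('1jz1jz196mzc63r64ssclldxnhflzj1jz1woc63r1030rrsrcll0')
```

Pattern: the literal 'jz1' repeated 2 times, then one or more of any character (captured); then any character, then the literal 'c63', then one or more of the literal 'r' (lazy) (captured); then 2 to 4 of a digit, then 2 to 3 of one of [rs]; then one or more of one of [3crf], then one or more of a literal 'l' (captured).
Scanning left to right: at [1:51] match 'jz1jz196mzc63r64ssclldxnhflzj1jz1woc63r1030rrsrcll', groups = ('jz1jz196mzc63r64ssclldxnhflzj1jz1w', 'oc63r', 'rcll').
3 groups means the one result is a tuple of 3 captured strings — 1 here.

[('jz1jz196mzc63r64ssclldxnhflzj1jz1w', 'oc63r', 'rcll')]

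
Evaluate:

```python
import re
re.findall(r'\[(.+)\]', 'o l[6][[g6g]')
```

['6][[g6g']

Scanning left to right: at [3:12] match '[6][[g6g]', group 1 = '6][[g6g'.
`findall` collects group 1 from the one match (1 total).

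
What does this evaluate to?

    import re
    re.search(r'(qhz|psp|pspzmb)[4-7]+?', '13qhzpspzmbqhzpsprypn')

None

`re.search` scans for the first position where the pattern succeeds.
Here nothing in the string fits, so the call returns None.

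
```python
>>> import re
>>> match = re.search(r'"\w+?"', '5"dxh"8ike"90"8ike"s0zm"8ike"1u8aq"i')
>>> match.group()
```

'"dxh"'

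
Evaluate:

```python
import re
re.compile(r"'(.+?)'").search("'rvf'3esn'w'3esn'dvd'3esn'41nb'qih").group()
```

A non-greedy quantifier consumes as few characters as it can — just enough that the remainder of the pattern still matches from where it stops; whatever follows it matches normally.
`re.search` scans for the first position where the pattern succeeds.
The match spans [0:5] → "'rvf'".
Captured: group 1 = 'rvf'.

"'rvf'"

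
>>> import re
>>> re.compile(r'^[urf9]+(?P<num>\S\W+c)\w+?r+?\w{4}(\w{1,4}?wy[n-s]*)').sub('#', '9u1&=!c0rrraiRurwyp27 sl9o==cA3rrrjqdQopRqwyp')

This matches anchored at the start of the string; then one or more of one of [urf9]; then a non-whitespace character, then one or more of a non-word character, then the literal 'c' (captured as 'num'); then one or more of a word character (lazy); then one or more of the literal 'r' (lazy), then exactly 4 of a word character; then 1 to 4 of a word character (lazy), then the literal 'wy', then zero or more of a character in [n-s] (captured).
Every occurrence is swapped for '#'.

'#27 sl9o==cA3rrrjqdQopRqwyp'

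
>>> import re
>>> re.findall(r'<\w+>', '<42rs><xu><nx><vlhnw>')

Since nothing is captured, `findall` lists the 4 matched substrings directly.

['<42rs>', '<xu>', '<nx>', '<vlhnw>']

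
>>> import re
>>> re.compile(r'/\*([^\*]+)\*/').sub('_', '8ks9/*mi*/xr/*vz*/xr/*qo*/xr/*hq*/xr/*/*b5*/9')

Matches: at [4:10] → '/*mi*/'; at [12:18] → '/*vz*/'; at [20:26] → '/*qo*/'; at [28:34] → '/*hq*/'; at [38:44] → '/*b5*/'.
Every occurrence is swapped for '_'.

'8ks9_xr_xr_xr_xr/*_9'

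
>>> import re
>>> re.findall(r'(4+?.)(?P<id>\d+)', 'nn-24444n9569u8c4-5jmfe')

[('44', '44'), ('4-', '5')]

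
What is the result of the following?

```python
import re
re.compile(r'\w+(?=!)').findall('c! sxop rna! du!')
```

The lookaround is zero-width — it requires the adjacent text to match without consuming it, so the asserted text isn't part of the match.
Matches: at [0:1] → 'c'; at [8:11] → 'rna'; at [13:15] → 'du'.
No capturing groups, so `findall` returns the 3 full match strings.

['c', 'rna', 'du']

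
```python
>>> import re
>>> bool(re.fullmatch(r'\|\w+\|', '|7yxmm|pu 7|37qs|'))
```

False

`fullmatch` succeeds only if the pattern covers the string from start to end.
Here the pattern can't cover the whole string, so the call returns None, and `bool(None)` is False.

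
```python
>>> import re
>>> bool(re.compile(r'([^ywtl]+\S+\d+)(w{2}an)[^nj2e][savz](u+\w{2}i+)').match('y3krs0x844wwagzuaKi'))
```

`re.match` won't scan ahead — the pattern has to work from the very first character.
Here the pattern fails at index 0, so the call returns None, and `bool(None)` is False.

False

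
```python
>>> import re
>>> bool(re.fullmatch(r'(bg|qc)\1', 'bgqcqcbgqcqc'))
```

`\1` is not a pattern — it's the concrete string captured by group 1, re-applied verbatim.
For `fullmatch`, every character of the input must be accounted for by the pattern.
Here the string isn't matched end-to-end, so the call returns None, and `bool(None)` is False.

False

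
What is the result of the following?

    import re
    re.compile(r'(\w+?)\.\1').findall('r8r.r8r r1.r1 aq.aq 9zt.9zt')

After group 1 captures some text, `\1` only succeeds where that same text appears again.
Matches: at [0:7] match 'r8r.r8r', group 1 = 'r8r'; at [8:13] match 'r1.r1', group 1 = 'r1'; at [14:19] match 'aq.aq', group 1 = 'aq'; at [20:27] match '9zt.9zt', group 1 = '9zt'.
One capturing group, so `findall` returns just the captured substring from each match — 4 in all.

['r8r', 'r1', 'aq', '9zt']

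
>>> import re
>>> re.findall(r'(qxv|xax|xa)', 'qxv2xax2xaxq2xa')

['qxv', 'xax', 'xax', 'xa']

Branches in `(...|...)` are attempted left-to-right; the first branch that allows the whole pattern to succeed is taken.
One capturing group, so `findall` returns just the captured substring from each match — 4 in all.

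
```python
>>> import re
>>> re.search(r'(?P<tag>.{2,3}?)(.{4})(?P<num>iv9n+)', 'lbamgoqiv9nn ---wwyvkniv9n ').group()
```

The pattern matches 2 to 3 of any character (lazy) (captured as 'tag'); then exactly 4 of any character (captured); then the literal 'iv9', then one or more of a literal 'n' (captured as 'num').
Unlike `match`, `search` isn't anchored — it looks for the pattern anywhere in the string.
The match spans [0:12] → 'lbamgoqiv9nn'.
Captured: group 1 = 'lba', group 2 = 'mgoq', group 3 = 'iv9nn'.

'lbamgoqiv9nn'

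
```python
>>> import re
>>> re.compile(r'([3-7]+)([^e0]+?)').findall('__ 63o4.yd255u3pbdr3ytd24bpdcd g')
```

Because the quantifier is non-greedy, it stops expanding at the earliest point where the rest of the pattern can succeed.
2 groups means each result is a tuple of 2 captured strings — 6 here.

[('63', 'o'), ('4', '.'), ('55', 'u'), ('3', 'p'), ('3', 'y'), ('4', 'b')]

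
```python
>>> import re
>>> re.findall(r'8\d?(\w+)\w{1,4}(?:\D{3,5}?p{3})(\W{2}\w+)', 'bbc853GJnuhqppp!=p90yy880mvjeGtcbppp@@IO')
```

`findall` packs the 2 group values into a tuple for every match.

[('3GJ', '!=p90yy880mvjeGtcbppp')]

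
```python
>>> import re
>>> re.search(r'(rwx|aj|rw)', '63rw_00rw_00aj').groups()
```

The match spans [2:4] → 'rw'.
Captured: group 1 = 'rw'.

('rw',)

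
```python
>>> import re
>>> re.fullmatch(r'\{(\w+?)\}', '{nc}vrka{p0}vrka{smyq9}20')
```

None

For `fullmatch`, every character of the input must be accounted for by the pattern.
Here the pattern can't cover the whole string, so the call returns None.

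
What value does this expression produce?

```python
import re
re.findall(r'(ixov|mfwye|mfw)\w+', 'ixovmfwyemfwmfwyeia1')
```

One capturing group, so `findall` returns just the captured substring from the one match — 1 in all.

['ixov']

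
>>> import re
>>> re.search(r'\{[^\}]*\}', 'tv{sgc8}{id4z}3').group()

'{sgc8}'

The match spans [2:8] → '{sgc8}'.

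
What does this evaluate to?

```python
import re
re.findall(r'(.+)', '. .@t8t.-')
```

The pattern matches one or more of any character (captured).
Scanning left to right: at [0:9] match '. .@t8t.-', group 1 = '. .@t8t.-'.
Because there's exactly one group, `findall` drops the full match and keeps group 1 from the one hit.

['. .@t8t.-']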